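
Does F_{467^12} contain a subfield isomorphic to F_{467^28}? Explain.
No: F_{467^28} is not a subfield of F_{467^12}

F_{p^m} embeds in F_{p^n} iff m | n. Here 28 ∤ 12 (since 12 = 0·28 + 12 with remainder 12 ≠ 0), so F_{467^28} is not a subfield of F_{467^12}. Equivalently: if it were, the tower law would give 28 = [F_{467^28}:F_467] dividing [F_{467^12}:F_467] = 12, contradiction.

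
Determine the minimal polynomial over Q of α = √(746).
m_α(x) = x^2 - 746

α satisfies α^2 - 746 = 0, so x^2 - 746 annihilates α. Since d = 746 is squarefree and ≠ 1, it is not a perfect square in Q, so x^2 - 746 has no rational root and is therefore irreducible over Q (a degree-2 polynomial over a field is irreducible iff it has no root). Hence m_α(x) = x^2 - 746.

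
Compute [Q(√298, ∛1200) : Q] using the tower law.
[Q(√298, ∛1200) : Q] = 6

Let L = Q(√298, ∛1200). Since Q(√298) ⊂ L and [Q(√298):Q] = 2, the tower law gives 2 | [L:Q]. Likewise Q(∛1200) ⊂ L with [Q(∛1200):Q] = 3 (because 1200 is not a perfect cube), so 3 | [L:Q]. As gcd(2,3) = 1, [L:Q] is divisible by 6. Conversely L is generated over Q by √298 and ∛1200, so [L:Q] ≤ 2·3 = 6. Therefore [Q(√298, ∛1200) : Q] = 6.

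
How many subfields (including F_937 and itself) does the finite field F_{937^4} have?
F_{937^4} has 3 subfields

The subfields of F_{p^n} are exactly the fields F_{p^d} for d | n (each is the fixed field of the unique index-d subgroup of Gal(F_{p^n}/F_p) ≅ Z/nZ). The divisors of n = 4 are {1, 2, 4}, giving 3 subfields: F_{937^1}, F_{937^2}, F_{937^4}.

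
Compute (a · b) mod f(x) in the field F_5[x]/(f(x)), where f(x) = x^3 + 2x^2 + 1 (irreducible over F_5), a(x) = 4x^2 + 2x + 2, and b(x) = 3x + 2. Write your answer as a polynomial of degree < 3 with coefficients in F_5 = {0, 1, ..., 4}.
a · b ≡ 2 (mod f(x))

Multiply in F_5[x]: a(x)·b(x) = (4x^2 + 2x + 2)·(3x + 2) = 2x^3 + 4x^2 + 4. This has degree ≥ 3, so divide by f(x) over F_5: 2x^3 + 4x^2 + 4 = (2)·(x^3 + 2x^2 + 1) + (2). Hence a·b ≡ 2 (mod f). (F_5[x]/(f) is a field with 5^3 = 125 elements since f is irreducible of degree 3.)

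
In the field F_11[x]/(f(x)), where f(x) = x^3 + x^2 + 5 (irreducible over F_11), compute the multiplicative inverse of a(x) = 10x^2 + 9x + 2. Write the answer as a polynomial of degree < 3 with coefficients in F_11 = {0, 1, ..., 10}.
a(x)^(-1) ≡ 5x^2 + 4x (mod f(x))

Since f is irreducible over F_11, F_11[x]/(f) is a field and a(x) ≠ 0 has an inverse. Apply the extended Euclidean algorithm to f(x) and a(x) in F_11[x]: f(x) = (10x + 1)·a(x) + (4x + 3);  a(x) = (8x + 10)·(4x + 3) + (5). The last nonzero remainder is the constant 5 = gcd(f, a) in F_11. Back-substituting through the division chain expresses 5 = s(x)·a(x) + t(x)·f(x) with s(x) ≡ 3x^2 + 9x (mod f), so (3x^2 + 9x)·a(x) ≡ 5 (mod f). Multiplying by 5^(-1) ≡ 9 in F_11 gives a(x)^(-1) ≡ 9·(3x^2 + 9x) ≡ 5x^2 + 4x (mod f). Check: (10x^2 + 9x + 2)·(5x^2 + 4x) = 6x^4 + 8x^3 + 2x^2 + 8x ≡ 1 (mod x^3 + x^2 + 5).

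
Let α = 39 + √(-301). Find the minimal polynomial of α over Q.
m_α(x) = x^2 - 78x + 1822

From α - 39 = √(-301), squaring gives (α - 39)^2 = -301, i.e. α^2 - 78α + 1521 = -301, so α^2 - 78α + 1822 = 0. The discriminant of x^2 - 78x + 1822 is (-78)^2 - 4·(1822) = 6084 - 7288 = -1204, and 4·(-301) is not a perfect square in Q since -301 is squarefree and ≠ 1. Hence x^2 - 78x + 1822 is irreducible over Q and is the minimal polynomial of α.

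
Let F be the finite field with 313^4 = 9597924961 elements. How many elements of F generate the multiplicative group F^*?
There are φ(9597924960) = 2300313600 primitive elements

F_q^* is cyclic of order q - 1 = 9597924960. A cyclic group of order m has exactly φ(m) generators. Here m = 9597924960 = 2^5 · 3 · 5 · 13 · 97 · 101 · 157, so the number of primitive elements is φ(9597924960) = 2300313600.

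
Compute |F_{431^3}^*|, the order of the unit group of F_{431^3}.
|F_{431^3}^*| = 80062990

F_{431^3} has 431^3 = 80062991 elements; its multiplicative group consists of all nonzero elements, so |F_{431^3}^*| = 80062991 - 1 = 80062990. (It is cyclic since any finite subgroup of the multiplicative group of a field is cyclic.)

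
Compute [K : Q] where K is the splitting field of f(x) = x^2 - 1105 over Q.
[K : Q] = 2

f(x) = x^2 - 1105 factors as (x - √1105)(x + √1105). The splitting field is K = Q(√1105). Since 1105 is squarefree and > 1, it is not a perfect square, so x^2 - 1105 is irreducible over Q and [Q(√1105) : Q] = 2. Hence [K : Q] = 2.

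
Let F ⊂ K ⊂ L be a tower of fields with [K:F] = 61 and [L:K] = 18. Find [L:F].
[L:F] = 1098

The tower law says that for any tower of field extensions F ⊂ K ⊂ L with finite degrees, [L:F] = [L:K] · [K:F]. Here this gives [L:F] = 18 · 61 = 1098.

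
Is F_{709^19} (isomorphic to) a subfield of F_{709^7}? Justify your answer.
No: F_{709^19} is not a subfield of F_{709^7}

F_{p^m} embeds in F_{p^n} iff m | n. Here 19 ∤ 7 (since 7 = 0·19 + 7 with remainder 7 ≠ 0), so F_{709^19} is not a subfield of F_{709^7}. Equivalently: if it were, the tower law would give 19 = [F_{709^19}:F_709] dividing [F_{709^7}:F_709] = 7, contradiction.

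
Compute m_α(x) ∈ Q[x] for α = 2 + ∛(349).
m_α(x) = x^3 - 6x^2 + 12x - 357

Set β = α - 2 = ∛(349), so β^3 = 349. Then (α - 2)^3 - 349 = 0, i.e. α is a root of g(x) = (x - 2)^3 - 349 = x^3 - 6x^2 + 12x - 357. Since g(x) = h(x - 2) where h(x) = x^3 - 349, and h is irreducible over Q (because 349 is not a perfect cube, so h has no rational root, and a monic cubic with no rational root is irreducible), g is also irreducible (irreducibility is preserved under the substitution x → x - 2). Hence m_α(x) = x^3 - 6x^2 + 12x - 357.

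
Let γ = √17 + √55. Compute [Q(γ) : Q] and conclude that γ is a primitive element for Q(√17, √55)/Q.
[Q(γ) : Q] = 4 (equivalently, Q(γ) = Q(√17, √55))

Obviously Q(γ) ⊆ Q(√17, √55), and [Q(√17, √55):Q] = 4 (since 17, 55 are distinct squarefree integers > 1 with 935 not a perfect square). To show equality we compute the minimal polynomial of γ. From γ = √17 + √55: γ^2 = 17 + 2√(935) + 55 = 72 + 2√(935), so γ^2 - 72 = 2√(935); squaring, (γ^2 - 72)^2 = 4·935, i.e. γ^4 - 144γ^2 + 5184 - 3740 = 0, i.e. γ^4 - 144γ^2 + 1444 = 0. So γ is a root of x^4 - 144x^2 + 1444. This polynomial is irreducible over Q: it has no rational root (each ±√17 ± √55 is irrational), and any factorization into two quadratics over Q would force √(935) ∈ Q (pairing opposite roots) or √17, √55 ∈ Q (other pairings), all impossible. Hence [Q(γ):Q] = 4 = [Q(√17, √55):Q], so Q(γ) = Q(√17, √55).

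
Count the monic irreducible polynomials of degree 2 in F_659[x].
There are 216811 monic irreducible polynomials of degree 2 over F_659

Each element of F_{659^2} that lies in no proper subfield is a root of exactly one monic irreducible of degree 2 over F_659, and each such polynomial has 2 distinct roots in F_{659^2}. By Möbius inversion the count is N_659(2) = (1/2) Σ_{d|2} μ(2/d) · 659^d = (1/2)(μ(2)·659^1 + μ(1)·659^2) = 433622/2 = 216811.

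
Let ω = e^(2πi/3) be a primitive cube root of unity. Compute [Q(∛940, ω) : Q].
[Q(∛940, ω) : Q] = 6

[Q(∛940):Q] = 3 (min poly x^3 - 940, irreducible since 940 is not a perfect cube). [Q(ω):Q] = 2 (min poly x^2 + x + 1). Since Q(∛940) ⊂ R and ω ∉ R, we have ω ∉ Q(∛940), so x^2 + x + 1 remains irreducible over Q(∛940) and [Q(∛940, ω) : Q(∛940)] = 2. By the tower law, [Q(∛940, ω) : Q] = 3 · 2 = 6. (In fact Q(∛940, ω) is the splitting field of x^3 - 940 over Q.)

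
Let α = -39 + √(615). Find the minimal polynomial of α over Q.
m_α(x) = x^2 + 78x + 906

From α + 39 = √(615), squaring gives (α + 39)^2 = 615, i.e. α^2 + 78α + 1521 = 615, so α^2 + 78α + 906 = 0. The discriminant of x^2 + 78x + 906 is (78)^2 - 4·(906) = 6084 - 3624 = 2460, and 4·(615) is not a perfect square in Q since 615 is squarefree and ≠ 1. Hence x^2 + 78x + 906 is irreducible over Q and is the minimal polynomial of α.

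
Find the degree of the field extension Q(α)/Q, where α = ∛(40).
[Q(α):Q] = 3

The minimal polynomial of α is x^3 - 40, irreducible over Q since 40 is not a perfect cube (so x^3 - 40 has no rational root). Hence [Q(α):Q] = deg(m_α) = 3.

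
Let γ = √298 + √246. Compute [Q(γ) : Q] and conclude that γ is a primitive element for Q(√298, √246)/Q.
[Q(γ) : Q] = 4 (equivalently, Q(γ) = Q(√298, √246))

Obviously Q(γ) ⊆ Q(√298, √246), and [Q(√298, √246):Q] = 4 (since 298, 246 are distinct squarefree integers > 1 with 73308 not a perfect square). To show equality we compute the minimal polynomial of γ. From γ = √298 + √246: γ^2 = 298 + 2√(73308) + 246 = 544 + 2√(73308), so γ^2 - 544 = 2√(73308); squaring, (γ^2 - 544)^2 = 4·73308, i.e. γ^4 - 1088γ^2 + 295936 - 293232 = 0, i.e. γ^4 - 1088γ^2 + 2704 = 0. So γ is a root of x^4 - 1088x^2 + 2704. This polynomial is irreducible over Q: it has no rational root (each ±√298 ± √246 is irrational), and any factorization into two quadratics over Q would force √(73308) ∈ Q (pairing opposite roots) or √298, √246 ∈ Q (other pairings), all impossible. Hence [Q(γ):Q] = 4 = [Q(√298, √246):Q], so Q(γ) = Q(√298, √246).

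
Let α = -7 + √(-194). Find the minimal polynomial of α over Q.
m_α(x) = x^2 + 14x + 243

From α + 7 = √(-194), squaring gives (α + 7)^2 = -194, i.e. α^2 + 14α + 49 = -194, so α^2 + 14α + 243 = 0. The discriminant of x^2 + 14x + 243 is (14)^2 - 4·(243) = 196 - 972 = -776, and 4·(-194) is not a perfect square in Q since -194 is squarefree and ≠ 1. Hence x^2 + 14x + 243 is irreducible over Q and is the minimal polynomial of α.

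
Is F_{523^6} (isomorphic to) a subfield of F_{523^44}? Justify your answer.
No: F_{523^6} is not a subfield of F_{523^44}

F_{p^m} embeds in F_{p^n} iff m | n. Here 6 ∤ 44 (since 44 = 7·6 + 2 with remainder 2 ≠ 0), so F_{523^6} is not a subfield of F_{523^44}. Equivalently: if it were, the tower law would give 6 = [F_{523^6}:F_523] dividing [F_{523^44}:F_523] = 44, contradiction.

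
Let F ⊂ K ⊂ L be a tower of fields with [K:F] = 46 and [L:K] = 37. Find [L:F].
[L:F] = 1702

The tower law says that for any tower of field extensions F ⊂ K ⊂ L with finite degrees, [L:F] = [L:K] · [K:F]. Here this gives [L:F] = 37 · 46 = 1702.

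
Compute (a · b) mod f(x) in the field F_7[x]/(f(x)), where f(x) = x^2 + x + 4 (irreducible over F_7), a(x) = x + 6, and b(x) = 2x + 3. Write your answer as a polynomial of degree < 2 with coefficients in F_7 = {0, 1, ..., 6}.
a · b ≡ 6x + 3 (mod f(x))

Multiply in F_7[x]: a(x)·b(x) = (x + 6)·(2x + 3) = 2x^2 + x + 4. This has degree ≥ 2, so divide by f(x) over F_7: 2x^2 + x + 4 = (2)·(x^2 + x + 4) + (6x + 3). Hence a·b ≡ 6x + 3 (mod f). (F_7[x]/(f) is a field with 7^2 = 49 elements since f is irreducible of degree 2.)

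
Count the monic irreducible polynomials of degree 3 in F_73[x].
There are 129648 monic irreducible polynomials of degree 3 over F_73

Each element of F_{73^3} that lies in no proper subfield is a root of exactly one monic irreducible of degree 3 over F_73, and each such polynomial has 3 distinct roots in F_{73^3}. By Möbius inversion the count is N_73(3) = (1/3) Σ_{d|3} μ(3/d) · 73^d = (1/3)(μ(3)·73^1 + μ(1)·73^3) = 388944/3 = 129648.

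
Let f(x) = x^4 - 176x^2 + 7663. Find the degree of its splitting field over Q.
[K : Q] = 4

Solving the quadratic in x^2: x^2 = (176 ± √(176^2 - 4·7663))/2 = (176 ± √324)/2 = (176 ± 18)/2, giving x^2 = 79 or x^2 = 97. So f(x) = (x^2 - 79)(x^2 - 97) and the roots of f are ±√79, ±√97. Hence the splitting field is K = Q(√79, √97). Since 79 and 97 are distinct squarefree integers > 1, their product 7663 is not a perfect square, so √97 ∉ Q(√79). By the tower law [K:Q] = [Q(√79,√97):Q(√79)] · [Q(√79):Q] = 2 · 2 = 4.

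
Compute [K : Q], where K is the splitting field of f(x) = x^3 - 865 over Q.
[K : Q] = 6

The roots of x^3 - 865 are ∛865, ω∛865, ω^2∛865 where ω = e^(2πi/3) is a primitive cube root of unity, so K = Q(∛865, ω). Now [Q(∛865):Q] = 3 (since 865 is not a perfect cube, x^3 - 865 is irreducible) and [Q(ω):Q] = 2. Both 2 and 3 divide [K:Q], and [K:Q] ≤ 3·2 = 6, so [K:Q] = 6. (Equivalently: Q(∛865) ⊂ R but ω ∉ R, so [K : Q(∛865)] = 2.)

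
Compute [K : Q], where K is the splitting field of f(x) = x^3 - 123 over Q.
[K : Q] = 6

The roots of x^3 - 123 are ∛123, ω∛123, ω^2∛123 where ω = e^(2πi/3) is a primitive cube root of unity, so K = Q(∛123, ω). Now [Q(∛123):Q] = 3 (since 123 is not a perfect cube, x^3 - 123 is irreducible) and [Q(ω):Q] = 2. Both 2 and 3 divide [K:Q], and [K:Q] ≤ 3·2 = 6, so [K:Q] = 6. (Equivalently: Q(∛123) ⊂ R but ω ∉ R, so [K : Q(∛123)] = 2.)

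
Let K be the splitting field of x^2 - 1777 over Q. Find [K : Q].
[K : Q] = 2

f(x) = x^2 - 1777 factors as (x - √1777)(x + √1777). The splitting field is K = Q(√1777). Since 1777 is squarefree and > 1, it is not a perfect square, so x^2 - 1777 is irreducible over Q and [Q(√1777) : Q] = 2. Hence [K : Q] = 2.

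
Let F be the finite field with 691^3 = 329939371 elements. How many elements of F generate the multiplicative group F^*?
There are φ(329939370) = 79719552 primitive elements

F_q^* is cyclic of order q - 1 = 329939370. A cyclic group of order m has exactly φ(m) generators. Here m = 329939370 = 2 · 3^2 · 5 · 19 · 23 · 8389, so the number of primitive elements is φ(329939370) = 79719552.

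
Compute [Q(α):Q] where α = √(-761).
[Q(α):Q] = 2

[Q(α):Q] equals the degree of the minimal polynomial of α. Here α^2 = -761 and x^2 + 761 is irreducible (d = -761 is squarefree, ≠ 1, hence not a square), so deg(m_α) = 2. Thus [Q(α):Q] = 2.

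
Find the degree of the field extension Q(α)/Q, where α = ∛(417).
[Q(α):Q] = 3

The minimal polynomial of α is x^3 - 417, irreducible over Q since 417 is not a perfect cube (so x^3 - 417 has no rational root). Hence [Q(α):Q] = deg(m_α) = 3.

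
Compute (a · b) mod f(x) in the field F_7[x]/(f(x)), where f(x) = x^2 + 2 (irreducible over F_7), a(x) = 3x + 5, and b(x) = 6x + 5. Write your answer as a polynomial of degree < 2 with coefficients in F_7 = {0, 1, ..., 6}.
a · b ≡ 3x + 3 (mod f(x))

Multiply in F_7[x]: a(x)·b(x) = (3x + 5)·(6x + 5) = 4x^2 + 3x + 4. This has degree ≥ 2, so divide by f(x) over F_7: 4x^2 + 3x + 4 = (4)·(x^2 + 2) + (3x + 3). Hence a·b ≡ 3x + 3 (mod f). (F_7[x]/(f) is a field with 7^2 = 49 elements since f is irreducible of degree 2.)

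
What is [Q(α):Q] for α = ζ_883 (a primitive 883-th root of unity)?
[Q(α):Q] = 882

The minimal polynomial of ζ_883 over Q is the 883-th cyclotomic polynomial Φ_883(x), which is irreducible over Q and has degree φ(883) = 882. Hence [Q(α):Q] = φ(883) = 882.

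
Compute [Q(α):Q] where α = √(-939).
[Q(α):Q] = 2

[Q(α):Q] equals the degree of the minimal polynomial of α. Here α^2 = -939 and x^2 + 939 is irreducible (d = -939 is squarefree, ≠ 1, hence not a square), so deg(m_α) = 2. Thus [Q(α):Q] = 2.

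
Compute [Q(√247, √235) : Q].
[Q(√247, √235) : Q] = 4

[Q(√247):Q] = 2 (min poly x^2 - 247, irreducible since 247 is squarefree > 1). For the top step, suppose √235 ∈ Q(√247), say √235 = c + d√247 with c, d ∈ Q. Squaring: 235 = c^2 + 247d^2 + 2cd√247. Since √247 ∉ Q this forces 2cd = 0. If d = 0 then √235 = c ∈ Q, contradicting 235 squarefree > 1. If c = 0 then 235 = 247d^2, so 247·235 = (247d)^2 is a perfect square in Q — but 247·235 = 58045 is not a perfect square (since 247 and 235 are distinct squarefree integers). Contradiction. Hence √235 ∉ Q(√247), so x^2 - 235 stays irreducible over Q(√247) and [Q(√247, √235) : Q(√247)] = 2. By the tower law, [Q(√247, √235) : Q] = 2 · 2 = 4.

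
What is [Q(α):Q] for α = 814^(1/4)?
[Q(α):Q] = 4

α is a root of x^4 - 814. By Eisenstein's criterion at the prime p = 2 (which divides the constant term 814 but p^2 = 4 does not, since 814 is squarefree), x^4 - 814 is irreducible over Q. Hence [Q(α):Q] = 4.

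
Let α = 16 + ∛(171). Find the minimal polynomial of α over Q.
m_α(x) = x^3 - 48x^2 + 768x - 4267

Set β = α - 16 = ∛(171), so β^3 = 171. Then (α - 16)^3 - 171 = 0, i.e. α is a root of g(x) = (x - 16)^3 - 171 = x^3 - 48x^2 + 768x - 4267. Since g(x) = h(x - 16) where h(x) = x^3 - 171, and h is irreducible over Q (because 171 is not a perfect cube, so h has no rational root, and a monic cubic with no rational root is irreducible), g is also irreducible (irreducibility is preserved under the substitution x → x - 16). Hence m_α(x) = x^3 - 48x^2 + 768x - 4267.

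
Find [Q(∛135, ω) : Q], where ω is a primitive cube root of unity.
[Q(∛135, ω) : Q] = 6

[Q(∛135):Q] = 3 (min poly x^3 - 135, irreducible since 135 is not a perfect cube). [Q(ω):Q] = 2 (min poly x^2 + x + 1). Since Q(∛135) ⊂ R and ω ∉ R, we have ω ∉ Q(∛135), so x^2 + x + 1 remains irreducible over Q(∛135) and [Q(∛135, ω) : Q(∛135)] = 2. By the tower law, [Q(∛135, ω) : Q] = 3 · 2 = 6. (In fact Q(∛135, ω) is the splitting field of x^3 - 135 over Q.)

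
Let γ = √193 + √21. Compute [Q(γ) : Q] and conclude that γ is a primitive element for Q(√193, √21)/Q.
[Q(γ) : Q] = 4 (equivalently, Q(γ) = Q(√193, √21))

Obviously Q(γ) ⊆ Q(√193, √21), and [Q(√193, √21):Q] = 4 (since 193, 21 are distinct squarefree integers > 1 with 4053 not a perfect square). To show equality we compute the minimal polynomial of γ. From γ = √193 + √21: γ^2 = 193 + 2√(4053) + 21 = 214 + 2√(4053), so γ^2 - 214 = 2√(4053); squaring, (γ^2 - 214)^2 = 4·4053, i.e. γ^4 - 428γ^2 + 45796 - 16212 = 0, i.e. γ^4 - 428γ^2 + 29584 = 0. So γ is a root of x^4 - 428x^2 + 29584. This polynomial is irreducible over Q: it has no rational root (each ±√193 ± √21 is irrational), and any factorization into two quadratics over Q would force √(4053) ∈ Q (pairing opposite roots) or √193, √21 ∈ Q (other pairings), all impossible. Hence [Q(γ):Q] = 4 = [Q(√193, √21):Q], so Q(γ) = Q(√193, √21).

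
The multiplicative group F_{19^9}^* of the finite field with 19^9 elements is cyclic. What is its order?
|F_{19^9}^*| = 322687697778

F_{19^9} has 19^9 = 322687697779 elements; its multiplicative group consists of all nonzero elements, so |F_{19^9}^*| = 322687697779 - 1 = 322687697778. (It is cyclic since any finite subgroup of the multiplicative group of a field is cyclic.)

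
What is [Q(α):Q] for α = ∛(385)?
[Q(α):Q] = 3

The minimal polynomial of α is x^3 - 385, irreducible over Q since 385 is not a perfect cube (so x^3 - 385 has no rational root). Hence [Q(α):Q] = deg(m_α) = 3.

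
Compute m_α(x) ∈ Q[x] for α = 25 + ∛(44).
m_α(x) = x^3 - 75x^2 + 1875x - 15669

Set β = α - 25 = ∛(44), so β^3 = 44. Then (α - 25)^3 - 44 = 0, i.e. α is a root of g(x) = (x - 25)^3 - 44 = x^3 - 75x^2 + 1875x - 15669. Since g(x) = h(x - 25) where h(x) = x^3 - 44, and h is irreducible over Q (because 44 is not a perfect cube, so h has no rational root, and a monic cubic with no rational root is irreducible), g is also irreducible (irreducibility is preserved under the substitution x → x - 25). Hence m_α(x) = x^3 - 75x^2 + 1875x - 15669.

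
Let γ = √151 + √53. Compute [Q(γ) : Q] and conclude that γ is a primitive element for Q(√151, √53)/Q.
[Q(γ) : Q] = 4 (equivalently, Q(γ) = Q(√151, √53))

Obviously Q(γ) ⊆ Q(√151, √53), and [Q(√151, √53):Q] = 4 (since 151, 53 are distinct squarefree integers > 1 with 8003 not a perfect square). To show equality we compute the minimal polynomial of γ. From γ = √151 + √53: γ^2 = 151 + 2√(8003) + 53 = 204 + 2√(8003), so γ^2 - 204 = 2√(8003); squaring, (γ^2 - 204)^2 = 4·8003, i.e. γ^4 - 408γ^2 + 41616 - 32012 = 0, i.e. γ^4 - 408γ^2 + 9604 = 0. So γ is a root of x^4 - 408x^2 + 9604. This polynomial is irreducible over Q: it has no rational root (each ±√151 ± √53 is irrational), and any factorization into two quadratics over Q would force √(8003) ∈ Q (pairing opposite roots) or √151, √53 ∈ Q (other pairings), all impossible. Hence [Q(γ):Q] = 4 = [Q(√151, √53):Q], so Q(γ) = Q(√151, √53).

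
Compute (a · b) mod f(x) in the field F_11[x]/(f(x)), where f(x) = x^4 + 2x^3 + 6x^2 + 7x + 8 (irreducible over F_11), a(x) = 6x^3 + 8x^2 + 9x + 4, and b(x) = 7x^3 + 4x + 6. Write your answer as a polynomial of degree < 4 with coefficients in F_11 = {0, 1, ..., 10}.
a · b ≡ x^3 + 4x^2 + x + 5 (mod f(x))

Multiply in F_11[x]: a(x)·b(x) = (6x^3 + 8x^2 + 9x + 4)·(7x^3 + 4x + 6) = 9x^6 + x^5 + 10x^4 + 8x^3 + 7x^2 + 4x + 2. This has degree ≥ 4, so divide by f(x) over F_11: 9x^6 + x^5 + 10x^4 + 8x^3 + 7x^2 + 4x + 2 = (9x^2 + 5x + 1)·(x^4 + 2x^3 + 6x^2 + 7x + 8) + (x^3 + 4x^2 + x + 5). Hence a·b ≡ x^3 + 4x^2 + x + 5 (mod f). (F_11[x]/(f) is a field with 11^4 = 14641 elements since f is irreducible of degree 4.)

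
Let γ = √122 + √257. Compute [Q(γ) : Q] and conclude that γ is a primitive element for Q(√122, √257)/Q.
[Q(γ) : Q] = 4 (equivalently, Q(γ) = Q(√122, √257))

Obviously Q(γ) ⊆ Q(√122, √257), and [Q(√122, √257):Q] = 4 (since 122, 257 are distinct squarefree integers > 1 with 31354 not a perfect square). To show equality we compute the minimal polynomial of γ. From γ = √122 + √257: γ^2 = 122 + 2√(31354) + 257 = 379 + 2√(31354), so γ^2 - 379 = 2√(31354); squaring, (γ^2 - 379)^2 = 4·31354, i.e. γ^4 - 758γ^2 + 143641 - 125416 = 0, i.e. γ^4 - 758γ^2 + 18225 = 0. So γ is a root of x^4 - 758x^2 + 18225. This polynomial is irreducible over Q: it has no rational root (each ±√122 ± √257 is irrational), and any factorization into two quadratics over Q would force √(31354) ∈ Q (pairing opposite roots) or √122, √257 ∈ Q (other pairings), all impossible. Hence [Q(γ):Q] = 4 = [Q(√122, √257):Q], so Q(γ) = Q(√122, √257).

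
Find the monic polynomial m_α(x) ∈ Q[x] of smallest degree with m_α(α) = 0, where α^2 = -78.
m_α(x) = x^2 + 78

α satisfies α^2 + 78 = 0, so x^2 + 78 annihilates α. Since d = -78 is squarefree and ≠ 1, it is not a perfect square in Q, so x^2 + 78 has no rational root and is therefore irreducible over Q (a degree-2 polynomial over a field is irreducible iff it has no root). Hence m_α(x) = x^2 + 78.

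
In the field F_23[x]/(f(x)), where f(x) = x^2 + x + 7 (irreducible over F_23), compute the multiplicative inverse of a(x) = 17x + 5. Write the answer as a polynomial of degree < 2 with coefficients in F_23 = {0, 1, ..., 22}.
a(x)^(-1) ≡ 18x + 10 (mod f(x))

Since f is irreducible over F_23, F_23[x]/(f) is a field and a(x) ≠ 0 has an inverse. Apply the extended Euclidean algorithm to f(x) and a(x) in F_23[x]: f(x) = (19x + 8)·a(x) + (13). The last nonzero remainder is the constant 13 = gcd(f, a) in F_23. Back-substituting through the division chain expresses 13 = s(x)·a(x) + t(x)·f(x) with s(x) ≡ 4x + 15 (mod f), so (4x + 15)·a(x) ≡ 13 (mod f). Multiplying by 13^(-1) ≡ 16 in F_23 gives a(x)^(-1) ≡ 16·(4x + 15) ≡ 18x + 10 (mod f). Check: (17x + 5)·(18x + 10) = 7x^2 + 7x + 4 ≡ 1 (mod x^2 + x + 7).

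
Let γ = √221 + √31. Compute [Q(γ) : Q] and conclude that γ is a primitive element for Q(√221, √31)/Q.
[Q(γ) : Q] = 4 (equivalently, Q(γ) = Q(√221, √31))

Obviously Q(γ) ⊆ Q(√221, √31), and [Q(√221, √31):Q] = 4 (since 221, 31 are distinct squarefree integers > 1 with 6851 not a perfect square). To show equality we compute the minimal polynomial of γ. From γ = √221 + √31: γ^2 = 221 + 2√(6851) + 31 = 252 + 2√(6851), so γ^2 - 252 = 2√(6851); squaring, (γ^2 - 252)^2 = 4·6851, i.e. γ^4 - 504γ^2 + 63504 - 27404 = 0, i.e. γ^4 - 504γ^2 + 36100 = 0. So γ is a root of x^4 - 504x^2 + 36100. This polynomial is irreducible over Q: it has no rational root (each ±√221 ± √31 is irrational), and any factorization into two quadratics over Q would force √(6851) ∈ Q (pairing opposite roots) or √221, √31 ∈ Q (other pairings), all impossible. Hence [Q(γ):Q] = 4 = [Q(√221, √31):Q], so Q(γ) = Q(√221, √31).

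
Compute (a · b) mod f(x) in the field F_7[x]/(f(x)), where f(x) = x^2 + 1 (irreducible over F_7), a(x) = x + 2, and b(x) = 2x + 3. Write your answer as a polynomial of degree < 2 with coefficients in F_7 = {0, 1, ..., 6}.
a · b ≡ 4 (mod f(x))

Multiply in F_7[x]: a(x)·b(x) = (x + 2)·(2x + 3) = 2x^2 + 6. This has degree ≥ 2, so divide by f(x) over F_7: 2x^2 + 6 = (2)·(x^2 + 1) + (4). Hence a·b ≡ 4 (mod f). (F_7[x]/(f) is a field with 7^2 = 49 elements since f is irreducible of degree 2.)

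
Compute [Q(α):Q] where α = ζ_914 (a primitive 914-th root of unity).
[Q(α):Q] = 456

The minimal polynomial of ζ_914 over Q is the 914-th cyclotomic polynomial Φ_914(x), which is irreducible over Q and has degree φ(914) = 456. Hence [Q(α):Q] = φ(914) = 456.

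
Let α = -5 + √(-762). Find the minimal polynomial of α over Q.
m_α(x) = x^2 + 10x + 787

From α + 5 = √(-762), squaring gives (α + 5)^2 = -762, i.e. α^2 + 10α + 25 = -762, so α^2 + 10α + 787 = 0. The discriminant of x^2 + 10x + 787 is (10)^2 - 4·(787) = 100 - 3148 = -3048, and 4·(-762) is not a perfect square in Q since -762 is squarefree and ≠ 1. Hence x^2 + 10x + 787 is irreducible over Q and is the minimal polynomial of α.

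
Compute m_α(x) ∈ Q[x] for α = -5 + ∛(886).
m_α(x) = x^3 + 15x^2 + 75x - 761

Set β = α + 5 = ∛(886), so β^3 = 886. Then (α + 5)^3 - 886 = 0, i.e. α is a root of g(x) = (x + 5)^3 - 886 = x^3 + 15x^2 + 75x - 761. Since g(x) = h(x + 5) where h(x) = x^3 - 886, and h is irreducible over Q (because 886 is not a perfect cube, so h has no rational root, and a monic cubic with no rational root is irreducible), g is also irreducible (irreducibility is preserved under the substitution x → x + 5). Hence m_α(x) = x^3 + 15x^2 + 75x - 761.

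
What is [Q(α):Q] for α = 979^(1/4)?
[Q(α):Q] = 4

α is a root of x^4 - 979. By Eisenstein's criterion at the prime p = 11 (which divides the constant term 979 but p^2 = 121 does not, since 979 is squarefree), x^4 - 979 is irreducible over Q. Hence [Q(α):Q] = 4.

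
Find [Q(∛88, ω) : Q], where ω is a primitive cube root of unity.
[Q(∛88, ω) : Q] = 6

[Q(∛88):Q] = 3 (min poly x^3 - 88, irreducible since 88 is not a perfect cube). [Q(ω):Q] = 2 (min poly x^2 + x + 1). Since Q(∛88) ⊂ R and ω ∉ R, we have ω ∉ Q(∛88), so x^2 + x + 1 remains irreducible over Q(∛88) and [Q(∛88, ω) : Q(∛88)] = 2. By the tower law, [Q(∛88, ω) : Q] = 3 · 2 = 6. (In fact Q(∛88, ω) is the splitting field of x^3 - 88 over Q.)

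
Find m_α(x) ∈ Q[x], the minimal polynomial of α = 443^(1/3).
m_α(x) = x^3 - 443

α satisfies α^3 = 443, so x^3 - 443 annihilates α. By the rational root test, a rational root p/q (in lowest terms) of x^3 - 443 would satisfy p^3 = 443 q^3, forcing q = 1 and p^3 = 443; but 443 is not a perfect cube, contradiction. A monic cubic over Q with no rational root is irreducible (any nontrivial factorization would include a linear factor). Hence x^3 - 443 is the minimal polynomial of α, and in particular [Q(α):Q] = 3.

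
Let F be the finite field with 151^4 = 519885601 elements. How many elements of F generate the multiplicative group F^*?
There are φ(519885600) = 121098240 primitive elements

F_q^* is cyclic of order q - 1 = 519885600. A cyclic group of order m has exactly φ(m) generators. Here m = 519885600 = 2^5 · 3 · 5^2 · 13 · 19 · 877, so the number of primitive elements is φ(519885600) = 121098240.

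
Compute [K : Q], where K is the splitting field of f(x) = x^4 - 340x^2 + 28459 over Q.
[K : Q] = 4

Solving the quadratic in x^2: x^2 = (340 ± √(340^2 - 4·28459))/2 = (340 ± √1764)/2 = (340 ± 42)/2, giving x^2 = 191 or x^2 = 149. So f(x) = (x^2 - 191)(x^2 - 149) and the roots of f are ±√191, ±√149. Hence the splitting field is K = Q(√191, √149). Since 191 and 149 are distinct squarefree integers > 1, their product 28459 is not a perfect square, so √149 ∉ Q(√191). By the tower law [K:Q] = [Q(√191,√149):Q(√191)] · [Q(√191):Q] = 2 · 2 = 4.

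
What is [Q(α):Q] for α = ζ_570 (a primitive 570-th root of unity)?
[Q(α):Q] = 144

The minimal polynomial of ζ_570 over Q is the 570-th cyclotomic polynomial Φ_570(x), which is irreducible over Q and has degree φ(570) = 144. Hence [Q(α):Q] = φ(570) = 144.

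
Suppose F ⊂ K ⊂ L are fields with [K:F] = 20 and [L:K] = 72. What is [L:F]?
[L:F] = 1440

The tower law says that for any tower of field extensions F ⊂ K ⊂ L with finite degrees, [L:F] = [L:K] · [K:F]. Here this gives [L:F] = 72 · 20 = 1440.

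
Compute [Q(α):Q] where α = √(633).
[Q(α):Q] = 2

[Q(α):Q] equals the degree of the minimal polynomial of α. Here α^2 = 633 and x^2 - 633 is irreducible (d = 633 is squarefree, ≠ 1, hence not a square), so deg(m_α) = 2. Thus [Q(α):Q] = 2.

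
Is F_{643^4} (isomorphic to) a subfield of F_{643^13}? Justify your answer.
No: F_{643^4} is not a subfield of F_{643^13}

F_{p^m} embeds in F_{p^n} iff m | n. Here 4 ∤ 13 (since 13 = 3·4 + 1 with remainder 1 ≠ 0), so F_{643^4} is not a subfield of F_{643^13}. Equivalently: if it were, the tower law would give 4 = [F_{643^4}:F_643] dividing [F_{643^13}:F_643] = 13, contradiction.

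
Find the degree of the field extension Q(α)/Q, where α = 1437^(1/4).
[Q(α):Q] = 4

α is a root of x^4 - 1437. By Eisenstein's criterion at the prime p = 3 (which divides the constant term 1437 but p^2 = 9 does not, since 1437 is squarefree), x^4 - 1437 is irreducible over Q. Hence [Q(α):Q] = 4.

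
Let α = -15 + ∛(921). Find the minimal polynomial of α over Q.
m_α(x) = x^3 + 45x^2 + 675x + 2454

Set β = α + 15 = ∛(921), so β^3 = 921. Then (α + 15)^3 - 921 = 0, i.e. α is a root of g(x) = (x + 15)^3 - 921 = x^3 + 45x^2 + 675x + 2454. Since g(x) = h(x + 15) where h(x) = x^3 - 921, and h is irreducible over Q (because 921 is not a perfect cube, so h has no rational root, and a monic cubic with no rational root is irreducible), g is also irreducible (irreducibility is preserved under the substitution x → x + 15). Hence m_α(x) = x^3 + 45x^2 + 675x + 2454.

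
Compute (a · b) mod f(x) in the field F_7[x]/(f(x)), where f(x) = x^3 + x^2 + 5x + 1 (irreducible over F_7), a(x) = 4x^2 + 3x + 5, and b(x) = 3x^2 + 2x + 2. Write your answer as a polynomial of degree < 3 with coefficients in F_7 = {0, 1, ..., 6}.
a · b ≡ 6x^2 + 5 (mod f(x))

Multiply in F_7[x]: a(x)·b(x) = (4x^2 + 3x + 5)·(3x^2 + 2x + 2) = 5x^4 + 3x^3 + x^2 + 2x + 3. This has degree ≥ 3, so divide by f(x) over F_7: 5x^4 + 3x^3 + x^2 + 2x + 3 = (5x + 5)·(x^3 + x^2 + 5x + 1) + (6x^2 + 5). Hence a·b ≡ 6x^2 + 5 (mod f). (F_7[x]/(f) is a field with 7^3 = 343 elements since f is irreducible of degree 3.)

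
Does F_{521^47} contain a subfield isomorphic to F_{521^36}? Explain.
No: F_{521^36} is not a subfield of F_{521^47}

F_{p^m} embeds in F_{p^n} iff m | n. Here 36 ∤ 47 (since 47 = 1·36 + 11 with remainder 11 ≠ 0), so F_{521^36} is not a subfield of F_{521^47}. Equivalently: if it were, the tower law would give 36 = [F_{521^36}:F_521] dividing [F_{521^47}:F_521] = 47, contradiction.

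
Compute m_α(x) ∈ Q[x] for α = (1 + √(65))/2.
m_α(x) = x^2 - x - 16

From 2α - 1 = √(65), squaring gives (2α - 1)^2 = 65, i.e. 4α^2 - 4α + 1 = 65, so α^2 - α + (1 - 65)/4 = 0. Since 65 ≡ 1 (mod 4), (1 - 65)/4 = -16 ∈ Z. The polynomial x^2 - x - 16 has discriminant 1 - 4·(-16) = 65, which is not a perfect square in Q (d = 65 is squarefree and ≠ 1), so x^2 - x - 16 is irreducible over Q. It is the minimal polynomial of α.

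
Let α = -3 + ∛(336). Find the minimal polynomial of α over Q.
m_α(x) = x^3 + 9x^2 + 27x - 309

Set β = α + 3 = ∛(336), so β^3 = 336. Then (α + 3)^3 - 336 = 0, i.e. α is a root of g(x) = (x + 3)^3 - 336 = x^3 + 9x^2 + 27x - 309. Since g(x) = h(x + 3) where h(x) = x^3 - 336, and h is irreducible over Q (because 336 is not a perfect cube, so h has no rational root, and a monic cubic with no rational root is irreducible), g is also irreducible (irreducibility is preserved under the substitution x → x + 3). Hence m_α(x) = x^3 + 9x^2 + 27x - 309.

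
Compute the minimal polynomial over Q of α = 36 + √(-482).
m_α(x) = x^2 - 72x + 1778

From α - 36 = √(-482), squaring gives (α - 36)^2 = -482, i.e. α^2 - 72α + 1296 = -482, so α^2 - 72α + 1778 = 0. The discriminant of x^2 - 72x + 1778 is (-72)^2 - 4·(1778) = 5184 - 7112 = -1928, and 4·(-482) is not a perfect square in Q since -482 is squarefree and ≠ 1. Hence x^2 - 72x + 1778 is irreducible over Q and is the minimal polynomial of α.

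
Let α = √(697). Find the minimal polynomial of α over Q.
m_α(x) = x^2 - 697

α satisfies α^2 - 697 = 0, so x^2 - 697 annihilates α. Since d = 697 is squarefree and ≠ 1, it is not a perfect square in Q, so x^2 - 697 has no rational root and is therefore irreducible over Q (a degree-2 polynomial over a field is irreducible iff it has no root). Hence m_α(x) = x^2 - 697.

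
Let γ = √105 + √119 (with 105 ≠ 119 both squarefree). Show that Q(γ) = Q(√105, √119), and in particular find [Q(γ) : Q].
[Q(γ) : Q] = 4 (equivalently, Q(γ) = Q(√105, √119))

Obviously Q(γ) ⊆ Q(√105, √119), and [Q(√105, √119):Q] = 4 (since 105, 119 are distinct squarefree integers > 1 with 12495 not a perfect square). To show equality we compute the minimal polynomial of γ. From γ = √105 + √119: γ^2 = 105 + 2√(12495) + 119 = 224 + 2√(12495), so γ^2 - 224 = 2√(12495); squaring, (γ^2 - 224)^2 = 4·12495, i.e. γ^4 - 448γ^2 + 50176 - 49980 = 0, i.e. γ^4 - 448γ^2 + 196 = 0. So γ is a root of x^4 - 448x^2 + 196. This polynomial is irreducible over Q: it has no rational root (each ±√105 ± √119 is irrational), and any factorization into two quadratics over Q would force √(12495) ∈ Q (pairing opposite roots) or √105, √119 ∈ Q (other pairings), all impossible. Hence [Q(γ):Q] = 4 = [Q(√105, √119):Q], so Q(γ) = Q(√105, √119).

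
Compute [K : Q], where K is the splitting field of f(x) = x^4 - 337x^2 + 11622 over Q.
[K : Q] = 4

Solving the quadratic in x^2: x^2 = (337 ± √(337^2 - 4·11622))/2 = (337 ± √67081)/2 = (337 ± 259)/2, giving x^2 = 39 or x^2 = 298. So f(x) = (x^2 - 39)(x^2 - 298) and the roots of f are ±√39, ±√298. Hence the splitting field is K = Q(√39, √298). Since 39 and 298 are distinct squarefree integers > 1, their product 11622 is not a perfect square, so √298 ∉ Q(√39). By the tower law [K:Q] = [Q(√39,√298):Q(√39)] · [Q(√39):Q] = 2 · 2 = 4.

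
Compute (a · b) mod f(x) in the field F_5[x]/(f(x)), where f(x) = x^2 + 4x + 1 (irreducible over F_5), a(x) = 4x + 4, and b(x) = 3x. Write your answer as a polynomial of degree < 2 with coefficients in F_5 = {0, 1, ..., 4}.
a · b ≡ 4x + 3 (mod f(x))

Multiply in F_5[x]: a(x)·b(x) = (4x + 4)·(3x) = 2x^2 + 2x. This has degree ≥ 2, so divide by f(x) over F_5: 2x^2 + 2x = (2)·(x^2 + 4x + 1) + (4x + 3). Hence a·b ≡ 4x + 3 (mod f). (F_5[x]/(f) is a field with 5^2 = 25 elements since f is irreducible of degree 2.)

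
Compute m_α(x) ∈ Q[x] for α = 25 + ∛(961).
m_α(x) = x^3 - 75x^2 + 1875x - 16586

Set β = α - 25 = ∛(961), so β^3 = 961. Then (α - 25)^3 - 961 = 0, i.e. α is a root of g(x) = (x - 25)^3 - 961 = x^3 - 75x^2 + 1875x - 16586. Since g(x) = h(x - 25) where h(x) = x^3 - 961, and h is irreducible over Q (because 961 is not a perfect cube, so h has no rational root, and a monic cubic with no rational root is irreducible), g is also irreducible (irreducibility is preserved under the substitution x → x - 25). Hence m_α(x) = x^3 - 75x^2 + 1875x - 16586.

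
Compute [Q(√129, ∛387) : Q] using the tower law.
[Q(√129, ∛387) : Q] = 6

Let L = Q(√129, ∛387). Since Q(√129) ⊂ L and [Q(√129):Q] = 2, the tower law gives 2 | [L:Q]. Likewise Q(∛387) ⊂ L with [Q(∛387):Q] = 3 (because 387 is not a perfect cube), so 3 | [L:Q]. As gcd(2,3) = 1, [L:Q] is divisible by 6. Conversely L is generated over Q by √129 and ∛387, so [L:Q] ≤ 2·3 = 6. Therefore [Q(√129, ∛387) : Q] = 6.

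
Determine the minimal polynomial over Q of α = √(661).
m_α(x) = x^2 - 661

α satisfies α^2 - 661 = 0, so x^2 - 661 annihilates α. Since d = 661 is squarefree and ≠ 1, it is not a perfect square in Q, so x^2 - 661 has no rational root and is therefore irreducible over Q (a degree-2 polynomial over a field is irreducible iff it has no root). Hence m_α(x) = x^2 - 661.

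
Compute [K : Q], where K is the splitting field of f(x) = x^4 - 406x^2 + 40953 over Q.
[K : Q] = 4

Solving the quadratic in x^2: x^2 = (406 ± √(406^2 - 4·40953))/2 = (406 ± √1024)/2 = (406 ± 32)/2, giving x^2 = 187 or x^2 = 219. So f(x) = (x^2 - 187)(x^2 - 219) and the roots of f are ±√187, ±√219. Hence the splitting field is K = Q(√187, √219). Since 187 and 219 are distinct squarefree integers > 1, their product 40953 is not a perfect square, so √219 ∉ Q(√187). By the tower law [K:Q] = [Q(√187,√219):Q(√187)] · [Q(√187):Q] = 2 · 2 = 4.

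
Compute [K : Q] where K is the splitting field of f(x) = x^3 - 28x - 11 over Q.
[K : Q] = 6

By the rational root test, any rational root of the monic integer polynomial f(x) = x^3 - 28x - 11 must be an integer dividing the constant term -11, i.e. one of ±{1, 11}. Evaluating: f(1) = -38, f(-1) = 16, f(11) = 1012, f(-11) = -1034; none is 0, so f has no rational root and is therefore irreducible over Q (a cubic with no linear factor over a field is irreducible). For an irreducible cubic, the Galois group is A_3 or S_3 according as the discriminant disc(f) = -4a^3 - 27b^2 = -4·(-28)^3 - 27·(-11)^2 = 84541 is or is not a square in Q. Here disc(f) = 84541 is not a perfect square in Q, so the Galois group of f over Q is not contained in A_3 and must be all of S_3. The splitting field has degree |S_3| = 6 over Q, so [K : Q] = 6.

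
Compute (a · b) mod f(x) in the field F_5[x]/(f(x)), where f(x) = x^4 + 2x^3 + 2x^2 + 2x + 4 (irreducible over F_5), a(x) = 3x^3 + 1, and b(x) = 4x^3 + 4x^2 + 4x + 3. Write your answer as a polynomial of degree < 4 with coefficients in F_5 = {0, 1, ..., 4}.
a · b ≡ 4x^3 + x^2 + 3x (mod f(x))

Multiply in F_5[x]: a(x)·b(x) = (3x^3 + 1)·(4x^3 + 4x^2 + 4x + 3) = 2x^6 + 2x^5 + 2x^4 + 3x^3 + 4x^2 + 4x + 3. This has degree ≥ 4, so divide by f(x) over F_5: 2x^6 + 2x^5 + 2x^4 + 3x^3 + 4x^2 + 4x + 3 = (2x^2 + 3x + 2)·(x^4 + 2x^3 + 2x^2 + 2x + 4) + (4x^3 + x^2 + 3x). Hence a·b ≡ 4x^3 + x^2 + 3x (mod f). (F_5[x]/(f) is a field with 5^4 = 625 elements since f is irreducible of degree 4.)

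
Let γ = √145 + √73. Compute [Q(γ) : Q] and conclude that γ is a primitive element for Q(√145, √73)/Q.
[Q(γ) : Q] = 4 (equivalently, Q(γ) = Q(√145, √73))

Obviously Q(γ) ⊆ Q(√145, √73), and [Q(√145, √73):Q] = 4 (since 145, 73 are distinct squarefree integers > 1 with 10585 not a perfect square). To show equality we compute the minimal polynomial of γ. From γ = √145 + √73: γ^2 = 145 + 2√(10585) + 73 = 218 + 2√(10585), so γ^2 - 218 = 2√(10585); squaring, (γ^2 - 218)^2 = 4·10585, i.e. γ^4 - 436γ^2 + 47524 - 42340 = 0, i.e. γ^4 - 436γ^2 + 5184 = 0. So γ is a root of x^4 - 436x^2 + 5184. This polynomial is irreducible over Q: it has no rational root (each ±√145 ± √73 is irrational), and any factorization into two quadratics over Q would force √(10585) ∈ Q (pairing opposite roots) or √145, √73 ∈ Q (other pairings), all impossible. Hence [Q(γ):Q] = 4 = [Q(√145, √73):Q], so Q(γ) = Q(√145, √73).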